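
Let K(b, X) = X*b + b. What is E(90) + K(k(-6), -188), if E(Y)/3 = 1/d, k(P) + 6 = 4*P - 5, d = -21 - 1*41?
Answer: 405787/62 ≈ 6545.0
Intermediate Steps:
d = -62 (d = -21 - 41 = -62)
k(P) = -11 + 4*P (k(P) = -6 + (4*P - 5) = -6 + (-5 + 4*P) = -11 + 4*P)
K(b, X) = b + X*b
E(Y) = -3/62 (E(Y) = 3/(-62) = 3*(-1/62) = -3/62)
E(90) + K(k(-6), -188) = -3/62 + (-11 + 4*(-6))*(1 - 188) = -3/62 + (-11 - 24)*(-187) = -3/62 - 35*(-187) = -3/62 + 6545 = 405787/62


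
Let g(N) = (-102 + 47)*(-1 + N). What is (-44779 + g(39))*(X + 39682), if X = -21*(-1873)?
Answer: -3703354035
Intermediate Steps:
X = 39333
g(N) = 55 - 55*N (g(N) = -55*(-1 + N) = 55 - 55*N)
(-44779 + g(39))*(X + 39682) = (-44779 + (55 - 55*39))*(39333 + 39682) = (-44779 + (55 - 2145))*79015 = (-44779 - 2090)*79015 = -46869*79015 = -3703354035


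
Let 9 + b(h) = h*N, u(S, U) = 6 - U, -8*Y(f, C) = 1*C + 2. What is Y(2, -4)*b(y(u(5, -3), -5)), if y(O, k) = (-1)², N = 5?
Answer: -1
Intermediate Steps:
Y(f, C) = -¼ - C/8 (Y(f, C) = -(1*C + 2)/8 = -(C + 2)/8 = -(2 + C)/8 = -¼ - C/8)
y(O, k) = 1
b(h) = -9 + 5*h (b(h) = -9 + h*5 = -9 + 5*h)
Y(2, -4)*b(y(u(5, -3), -5)) = (-¼ - ⅛*(-4))*(-9 + 5*1) = (-¼ + ½)*(-9 + 5) = (¼)*(-4) = -1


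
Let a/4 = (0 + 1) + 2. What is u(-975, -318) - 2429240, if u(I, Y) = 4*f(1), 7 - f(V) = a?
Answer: -2429260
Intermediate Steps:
a = 12 (a = 4*((0 + 1) + 2) = 4*(1 + 2) = 4*3 = 12)
f(V) = -5 (f(V) = 7 - 1*12 = 7 - 12 = -5)
u(I, Y) = -20 (u(I, Y) = 4*(-5) = -20)
u(-975, -318) - 2429240 = -20 - 2429240 = -2429260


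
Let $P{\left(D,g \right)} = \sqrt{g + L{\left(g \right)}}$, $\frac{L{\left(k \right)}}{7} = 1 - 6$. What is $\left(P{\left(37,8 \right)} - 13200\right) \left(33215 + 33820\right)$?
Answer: $-884862000 + 201105 i \sqrt{3} \approx -8.8486 \cdot 10^{8} + 3.4832 \cdot 10^{5} i$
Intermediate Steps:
$L{\left(k \right)} = -35$ ($L{\left(k \right)} = 7 \left(1 - 6\right) = 7 \left(-5\right) = -35$)
$P{\left(D,g \right)} = \sqrt{-35 + g}$ ($P{\left(D,g \right)} = \sqrt{g - 35} = \sqrt{-35 + g}$)
$\left(P{\left(37,8 \right)} - 13200\right) \left(33215 + 33820\right) = \left(\sqrt{-35 + 8} - 13200\right) \left(33215 + 33820\right) = \left(\sqrt{-27} - 13200\right) 67035 = \left(3 i \sqrt{3} - 13200\right) 67035 = \left(-13200 + 3 i \sqrt{3}\right) 67035 = -884862000 + 201105 i \sqrt{3}$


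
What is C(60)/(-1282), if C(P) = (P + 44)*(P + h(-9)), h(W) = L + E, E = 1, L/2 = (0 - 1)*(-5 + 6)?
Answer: -3068/641 ≈ -4.7863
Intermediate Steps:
L = -2 (L = 2*((0 - 1)*(-5 + 6)) = 2*(-1*1) = 2*(-1) = -2)
h(W) = -1 (h(W) = -2 + 1 = -1)
C(P) = (-1 + P)*(44 + P) (C(P) = (P + 44)*(P - 1) = (44 + P)*(-1 + P) = (-1 + P)*(44 + P))
C(60)/(-1282) = (-44 + 60² + 43*60)/(-1282) = (-44 + 3600 + 2580)*(-1/1282) = 6136*(-1/1282) = -3068/641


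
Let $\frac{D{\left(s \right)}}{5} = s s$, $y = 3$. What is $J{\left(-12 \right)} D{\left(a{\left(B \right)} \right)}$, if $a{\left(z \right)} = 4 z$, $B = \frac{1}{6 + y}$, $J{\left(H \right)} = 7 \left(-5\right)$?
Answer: $- \frac{2800}{81} \approx -34.568$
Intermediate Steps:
$J{\left(H \right)} = -35$
$B = \frac{1}{9}$ ($B = \frac{1}{6 + 3} = \frac{1}{9} \approx 0.11111$)
$D{\left(s \right)} = 5 s^{2}$ ($D{\left(s \right)} = 5 s s = 5 s^{2}$)
$J{\left(-12 \right)} D{\left(a{\left(B \right)} \right)} = - 35 \cdot 5 \left(4 \cdot \frac{1}{9}\right)^{2} = - 35 \cdot 5 \left(\frac{4}{9}\right)^{2} = - 35 \cdot 5 \cdot \frac{16}{81} = \left(-35\right) \frac{80}{81} = - \frac{2800}{81}$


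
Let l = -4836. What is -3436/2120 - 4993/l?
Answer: -753917/1281540 ≈ -0.58829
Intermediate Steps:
-3436/2120 - 4993/l = -3436/2120 - 4993/(-4836) = -3436*1/2120 - 4993*(-1/4836) = -859/530 + 4993/4836 = -753917/1281540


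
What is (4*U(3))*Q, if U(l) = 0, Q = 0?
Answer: 0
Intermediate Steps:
(4*U(3))*Q = (4*0)*0 = 0*0 = 0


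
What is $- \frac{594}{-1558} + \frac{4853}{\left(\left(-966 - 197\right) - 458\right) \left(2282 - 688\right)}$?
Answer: $\frac{763630091}{2012837846} \approx 0.37938$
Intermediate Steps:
$- \frac{594}{-1558} + \frac{4853}{\left(\left(-966 - 197\right) - 458\right) \left(2282 - 688\right)} = \left(-594\right) \left(- \frac{1}{1558}\right) + \frac{4853}{\left(-1163 - 458\right) \left(2282 - 688\right)} = \frac{297}{779} + \frac{4853}{\left(-1621\right) \left(2282 - 688\right)} = \frac{297}{779} + \frac{4853}{\left(-1621\right) 1594} = \frac{297}{779} + \frac{4853}{-2583874} = \frac{297}{779} + 4853 \left(- \frac{1}{2583874}\right) = \frac{297}{779} - \frac{4853}{2583874} = \frac{763630091}{2012837846}$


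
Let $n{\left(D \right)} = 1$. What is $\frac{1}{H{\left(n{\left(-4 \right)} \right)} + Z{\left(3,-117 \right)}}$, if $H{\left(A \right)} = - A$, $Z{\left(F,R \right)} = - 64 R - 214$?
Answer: $\frac{1}{7273} \approx 0.00013749$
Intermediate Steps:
$Z{\left(F,R \right)} = -214 - 64 R$
$\frac{1}{H{\left(n{\left(-4 \right)} \right)} + Z{\left(3,-117 \right)}} = \frac{1}{\left(-1\right) 1 - -7274} = \frac{1}{-1 + \left(-214 + 7488\right)} = \frac{1}{-1 + 7274} = \frac{1}{7273}$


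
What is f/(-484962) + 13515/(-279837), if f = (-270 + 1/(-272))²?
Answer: -13034208226789/65623474924032 ≈ -0.19862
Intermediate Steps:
f = 5393580481/73984 (f = (-270 - 1/272)² = (-73441/272)² = 5393580481/73984 ≈ 72902.)
f/(-484962) + 13515/(-279837) = (5393580481/73984)/(-484962) + 13515/(-279837) = (5393580481/73984)*(-1/484962) + 13515*(-1/279837) = -5393580481/35879428608 - 265/5487 = -13034208226789/65623474924032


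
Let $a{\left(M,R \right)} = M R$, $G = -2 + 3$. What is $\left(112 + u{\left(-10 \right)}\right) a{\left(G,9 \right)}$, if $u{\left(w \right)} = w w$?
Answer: $1908$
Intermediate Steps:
$u{\left(w \right)} = w^{2}$
$G = 1$
$\left(112 + u{\left(-10 \right)}\right) a{\left(G,9 \right)} = \left(112 + \left(-10\right)^{2}\right) 1 \cdot 9 = \left(112 + 100\right) 9 = 212 \cdot 9 = 1908$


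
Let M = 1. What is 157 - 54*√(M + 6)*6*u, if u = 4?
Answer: 157 - 1296*√7 ≈ -3271.9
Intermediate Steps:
157 - 54*√(M + 6)*6*u = 157 - 54*√(1 + 6)*6*4 = 157 - 54*√7*6*4 = 157 - 54*6*√7*4 = 157 - 1296*√7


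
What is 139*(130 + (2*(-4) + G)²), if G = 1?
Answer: 24881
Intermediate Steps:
139*(130 + (2*(-4) + G)²) = 139*(130 + (2*(-4) + 1)²) = 139*(130 + (-8 + 1)²) = 139*(130 + (-7)²) = 139*(130 + 49) = 139*179 = 24881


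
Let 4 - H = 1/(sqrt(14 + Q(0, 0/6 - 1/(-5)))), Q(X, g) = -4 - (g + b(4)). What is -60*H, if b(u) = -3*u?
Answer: -240 + 60*sqrt(545)/109 ≈ -227.15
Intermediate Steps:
Q(X, g) = 8 - g (Q(X, g) = -4 - (g - 3*4) = -4 - (g - 12) = -4 - (-12 + g) = -4 + (12 - g) = 8 - g)
H = 4 - sqrt(545)/109 (H = 4 - 1/(sqrt(14 + (8 - (0/6 - 1/(-5))))) = 4 - 1/(sqrt(14 + (8 - (0*(1/6) - 1*(-1/5))))) = 4 - 1/(sqrt(14 + (8 - (0 + 1/5)))) = 4 - 1/(sqrt(14 + (8 - 1*1/5))) = 4 - 1/(sqrt(14 + (8 - 1/5))) = 4 - 1/(sqrt(14 + 39/5)) = 4 - 1/(sqrt(109/5)) = 4 - 1/(sqrt(545)/5) = 4 - sqrt(545)/109 ≈ 3.7858)
-60*H = -60*(4 - sqrt(545)/109) = -240 + 60*sqrt(545)/109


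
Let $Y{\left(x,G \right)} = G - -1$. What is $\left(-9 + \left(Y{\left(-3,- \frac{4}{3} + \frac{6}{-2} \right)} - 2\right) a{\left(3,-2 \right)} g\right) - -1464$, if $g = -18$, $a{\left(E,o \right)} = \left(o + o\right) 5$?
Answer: $-465$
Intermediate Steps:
$a{\left(E,o \right)} = 10 o$ ($a{\left(E,o \right)} = 2 o 5 = 10 o$)
$Y{\left(x,G \right)} = 1 + G$ ($Y{\left(x,G \right)} = G + 1 = 1 + G$)
$\left(-9 + \left(Y{\left(-3,- \frac{4}{3} + \frac{6}{-2} \right)} - 2\right) a{\left(3,-2 \right)} g\right) - -1464 = \left(-9 + \left(\left(1 + \left(- \frac{4}{3} + \frac{6}{-2}\right)\right) - 2\right) 10 \left(-2\right) \left(-18\right)\right) - -1464 = \left(-9 + \left(\left(1 + \left(\left(-4\right) \frac{1}{3} + 6 \left(- \frac{1}{2}\right)\right)\right) - 2\right) \left(-20\right) \left(-18\right)\right) + 1464 = \left(-9 + \left(\left(1 - \frac{13}{3}\right) - 2\right) \left(-20\right) \left(-18\right)\right) + 1464 = \left(-9 + \left(- \frac{10}{3} - 2\right) \left(-20\right) \left(-18\right)\right) + 1464 = \left(-9 + \left(- \frac{16}{3}\right) \left(-20\right) \left(-18\right)\right) + 1464 = \left(-9 + \frac{320}{3} \left(-18\right)\right) + 1464 = \left(-9 - 1920\right) + 1464 = -1929 + 1464 = -465$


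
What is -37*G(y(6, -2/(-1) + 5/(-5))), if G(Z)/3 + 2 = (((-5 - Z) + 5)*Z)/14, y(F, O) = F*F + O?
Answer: 155067/14 ≈ 11076.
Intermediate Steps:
y(F, O) = O + F² (y(F, O) = F² + O = O + F²)
G(Z) = -6 - 3*Z²/14 (G(Z) = -6 + 3*((((-5 - Z) + 5)*Z)/14) = -6 + 3*(((-Z)*Z)*(1/14)) = -6 + 3*(-Z²*(1/14)) = -6 + 3*(-Z²/14) = -6 - 3*Z²/14)
-37*G(y(6, -2/(-1) + 5/(-5))) = -37*(-6 - 3*((-2/(-1) + 5/(-5)) + 6²)²/14) = -37*(-6 - 3*((-2*(-1) + 5*(-⅕)) + 36)²/14) = -37*(-6 - 3*((2 - 1) + 36)²/14) = -37*(-6 - 3*(1 + 36)²/14) = -37*(-6 - 3/14*37²) = -37*(-6 - 3/14*1369) = -37*(-6 - 4107/14) = -37*(-4191/14) = 155067/14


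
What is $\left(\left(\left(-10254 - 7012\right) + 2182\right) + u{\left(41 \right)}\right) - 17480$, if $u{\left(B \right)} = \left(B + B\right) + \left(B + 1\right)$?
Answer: $-32440$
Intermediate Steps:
$u{\left(B \right)} = 1 + 3 B$ ($u{\left(B \right)} = 2 B + \left(1 + B\right) = 1 + 3 B$)
$\left(\left(\left(-10254 - 7012\right) + 2182\right) + u{\left(41 \right)}\right) - 17480 = \left(\left(\left(-10254 - 7012\right) + 2182\right) + \left(1 + 3 \cdot 41\right)\right) - 17480 = \left(\left(-17266 + 2182\right) + \left(1 + 123\right)\right) - 17480 = \left(-15084 + 124\right) - 17480 = -14960 - 17480 = -32440$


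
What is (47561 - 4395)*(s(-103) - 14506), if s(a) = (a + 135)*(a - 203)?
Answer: -1048847468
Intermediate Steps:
s(a) = (-203 + a)*(135 + a) (s(a) = (135 + a)*(-203 + a) = (-203 + a)*(135 + a))
(47561 - 4395)*(s(-103) - 14506) = (47561 - 4395)*((-27405 + (-103)² - 68*(-103)) - 14506) = 43166*((-27405 + 10609 + 7004) - 14506) = 43166*(-9792 - 14506) = 43166*(-24298) = -1048847468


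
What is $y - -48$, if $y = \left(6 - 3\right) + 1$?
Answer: $52$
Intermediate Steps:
$y = 4$ ($y = 3 + 1 = 4$)
$y - -48 = 4 - -48 = 4 + 48 = 52$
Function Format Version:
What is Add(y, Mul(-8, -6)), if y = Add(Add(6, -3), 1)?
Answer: 52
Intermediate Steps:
y = 4 (y = Add(3, 1) = 4)
Add(y, Mul(-8, -6)) = Add(4, Mul(-8, -6)) = Add(4, 48) = 52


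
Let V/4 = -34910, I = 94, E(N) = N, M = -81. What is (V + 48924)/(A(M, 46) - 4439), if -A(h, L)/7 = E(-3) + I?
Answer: 22679/1269 ≈ 17.872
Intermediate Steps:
V = -139640 (V = 4*(-34910) = -139640)
A(h, L) = -637 (A(h, L) = -7*(-3 + 94) = -7*91 = -637)
(V + 48924)/(A(M, 46) - 4439) = (-139640 + 48924)/(-637 - 4439) = -90716/(-5076) = -90716*(-1/5076) = 22679/1269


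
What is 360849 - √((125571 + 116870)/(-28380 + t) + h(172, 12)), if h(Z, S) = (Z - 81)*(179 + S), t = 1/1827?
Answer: 360849 - 2*√11676242939812225187/51850259 ≈ 3.6072e+5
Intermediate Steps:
t = 1/1827 ≈ 0.00054735
h(Z, S) = (-81 + Z)*(179 + S)
360849 - √((125571 + 116870)/(-28380 + t) + h(172, 12)) = 360849 - √((125571 + 116870)/(-28380 + 1/1827) + (-14499 - 81*12 + 179*172 + 12*172)) = 360849 - √(242441/(-51850259/1827) + (-14499 - 972 + 30788 + 2064)) = 360849 - √(242441*(-1827/51850259) + 17381) = 360849 - √(-442939707/51850259 + 17381) = 360849 - √(900766411972/51850259) = 360849 - 2*√11676242939812225187/51850259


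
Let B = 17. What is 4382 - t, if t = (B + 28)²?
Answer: 2357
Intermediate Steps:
t = 2025 (t = (17 + 28)² = 45² = 2025)
4382 - t = 4382 - 1*2025 = 4382 - 2025 = 2357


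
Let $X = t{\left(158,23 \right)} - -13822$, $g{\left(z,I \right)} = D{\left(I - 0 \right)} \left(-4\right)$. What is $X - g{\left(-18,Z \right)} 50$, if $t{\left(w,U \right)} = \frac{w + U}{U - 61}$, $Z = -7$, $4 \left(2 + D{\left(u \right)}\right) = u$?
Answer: $\frac{496555}{38} \approx 13067.0$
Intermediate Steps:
$D{\left(u \right)} = -2 + \frac{u}{4}$
$g{\left(z,I \right)} = 8 - I$ ($g{\left(z,I \right)} = \left(-2 + \frac{I - 0}{4}\right) \left(-4\right) = \left(-2 + \frac{I + 0}{4}\right) \left(-4\right) = \left(-2 + \frac{I}{4}\right) \left(-4\right) = 8 - I$)
$t{\left(w,U \right)} = \frac{U + w}{-61 + U}$
$X = \frac{525055}{38}$ ($X = \frac{23 + 158}{-61 + 23} - -13822 = \frac{1}{-38} \cdot 181 + 13822 = \left(- \frac{1}{38}\right) 181 + 13822 = - \frac{181}{38} + 13822 = \frac{525055}{38} \approx 13817.0$)
$X - g{\left(-18,Z \right)} 50 = \frac{525055}{38} - \left(8 - -7\right) 50 = \frac{525055}{38} - \left(8 + 7\right) 50 = \frac{525055}{38} - 15 \cdot 50 = \frac{525055}{38} - 750 = \frac{496555}{38}$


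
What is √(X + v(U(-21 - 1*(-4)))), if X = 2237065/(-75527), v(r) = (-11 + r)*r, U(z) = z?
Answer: √2546301190749/75527 ≈ 21.128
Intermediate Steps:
v(r) = r*(-11 + r)
X = -2237065/75527 (X = 2237065*(-1/75527) = -2237065/75527 ≈ -29.619)
√(X + v(U(-21 - 1*(-4)))) = √(-2237065/75527 + (-21 - 1*(-4))*(-11 + (-21 - 1*(-4)))) = √(-2237065/75527 + (-21 + 4)*(-11 + (-21 + 4))) = √(-2237065/75527 - 17*(-11 - 17)) = √(-2237065/75527 - 17*(-28)) = √(-2237065/75527 + 476) = √(33713787/75527) = √2546301190749/75527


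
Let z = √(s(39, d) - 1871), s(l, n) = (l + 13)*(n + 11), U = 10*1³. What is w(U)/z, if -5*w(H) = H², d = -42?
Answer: 20*I*√43/387 ≈ 0.33889*I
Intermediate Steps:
U = 10 (U = 10*1 = 10)
s(l, n) = (11 + n)*(13 + l) (s(l, n) = (13 + l)*(11 + n) = (11 + n)*(13 + l))
w(H) = -H²/5
z = 9*I*√43 (z = √((143 + 11*39 + 13*(-42) + 39*(-42)) - 1871) = √((143 + 429 - 546 - 1638) - 1871) = √(-1612 - 1871) = √(-3483) = 9*I*√43 ≈ 59.017*I)
w(U)/z = (-⅕*10²)/((9*I*√43)) = (-⅕*100)*(-I*√43/387) = -(-20)*I*√43/387 = 20*I*√43/387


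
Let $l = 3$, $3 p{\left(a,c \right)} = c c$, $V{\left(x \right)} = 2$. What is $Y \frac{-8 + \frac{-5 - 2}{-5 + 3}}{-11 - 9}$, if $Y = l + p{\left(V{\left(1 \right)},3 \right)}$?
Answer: $\frac{27}{20} \approx 1.35$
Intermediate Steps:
$p{\left(a,c \right)} = \frac{c^{2}}{3}$ ($p{\left(a,c \right)} = \frac{c c}{3} = \frac{c^{2}}{3}$)
$Y = 6$ ($Y = 3 + \frac{3^{2}}{3} = 3 + \frac{1}{3} \cdot 9 = 3 + 3 = 6$)
$Y \frac{-8 + \frac{-5 - 2}{-5 + 3}}{-11 - 9} = 6 \frac{-8 + \frac{-5 - 2}{-5 + 3}}{-11 - 9} = 6 \frac{-8 - \frac{7}{-2}}{-20} = 6 \left(- \frac{-8 - - \frac{7}{2}}{20}\right) = 6 \left(- \frac{-8 + \frac{7}{2}}{20}\right) = 6 \left(\left(- \frac{1}{20}\right) \left(- \frac{9}{2}\right)\right) = 6 \cdot \frac{9}{40} = \frac{27}{20}$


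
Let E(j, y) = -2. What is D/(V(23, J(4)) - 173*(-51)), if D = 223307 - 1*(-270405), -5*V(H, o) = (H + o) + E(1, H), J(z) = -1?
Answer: 493712/8819 ≈ 55.983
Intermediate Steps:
V(H, o) = ⅖ - H/5 - o/5 (V(H, o) = -((H + o) - 2)/5 = -(-2 + H + o)/5 = ⅖ - H/5 - o/5)
D = 493712 (D = 223307 + 270405 = 493712)
D/(V(23, J(4)) - 173*(-51)) = 493712/((⅖ - ⅕*23 - ⅕*(-1)) - 173*(-51)) = 493712/((⅖ - 23/5 + ⅕) + 8823) = 493712/(-4 + 8823) = 493712/8819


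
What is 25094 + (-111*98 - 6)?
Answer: 14210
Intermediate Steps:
25094 + (-111*98 - 6) = 25094 + (-10878 - 6) = 25094 - 10884 = 14210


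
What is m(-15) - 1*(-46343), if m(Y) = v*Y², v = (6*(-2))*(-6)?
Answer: 62543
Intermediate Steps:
v = 72 (v = -12*(-6) = 72)
m(Y) = 72*Y²
m(-15) - 1*(-46343) = 72*(-15)² - 1*(-46343) = 72*225 + 46343 = 16200 + 46343 = 62543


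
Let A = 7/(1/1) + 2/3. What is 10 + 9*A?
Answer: 79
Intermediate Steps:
A = 23/3 (A = 7/1 + 2*(⅓) = 7*1 + ⅔ = 7 + ⅔ = 23/3 ≈ 7.6667)
10 + 9*A = 10 + 9*(23/3) = 10 + 69 = 79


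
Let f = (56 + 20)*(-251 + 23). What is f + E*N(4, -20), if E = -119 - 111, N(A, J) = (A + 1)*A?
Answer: -21928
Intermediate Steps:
N(A, J) = A*(1 + A) (N(A, J) = (1 + A)*A = A*(1 + A))
E = -230
f = -17328 (f = 76*(-228) = -17328)
f + E*N(4, -20) = -17328 - 920*(1 + 4) = -17328 - 920*5 = -17328 - 230*20 = -17328 - 4600 = -21928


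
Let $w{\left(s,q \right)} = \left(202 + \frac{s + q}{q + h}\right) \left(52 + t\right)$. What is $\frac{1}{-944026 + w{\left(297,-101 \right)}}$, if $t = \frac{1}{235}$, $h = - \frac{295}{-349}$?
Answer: $- \frac{4107095}{3834477990878} \approx -1.0711 \cdot 10^{-6}$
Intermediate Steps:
$h = \frac{295}{349}$ ($h = \left(-295\right) \left(- \frac{1}{349}\right) = \frac{295}{349} \approx 0.84527$)
$t = \frac{1}{235} \approx 0.0042553$
$w{\left(s,q \right)} = \frac{2468642}{235} + \frac{12221 \left(q + s\right)}{235 \left(\frac{295}{349} + q\right)}$ ($w{\left(s,q \right)} = \left(202 + \frac{s + q}{q + \frac{295}{349}}\right) \left(52 + \frac{1}{235}\right) = \left(202 + \frac{q + s}{\frac{295}{349} + q}\right) \frac{12221}{235} = \frac{2468642}{235} + \frac{12221 \left(q + s\right)}{235 \left(\frac{295}{349} + q\right)}$)
$\frac{1}{-944026 + w{\left(297,-101 \right)}} = \frac{1}{-944026 + \frac{12221 \left(59590 + 349 \cdot 297 + 70847 \left(-101\right)\right)}{235 \left(295 + 349 \left(-101\right)\right)}} = \frac{1}{-944026 + \frac{12221 \left(59590 + 103653 - 7155547\right)}{235 \left(295 - 35249\right)}} = \frac{1}{-944026 + \frac{12221}{235} \frac{1}{-34954} \left(-6992304\right)} = \frac{1}{-944026 + \frac{12221}{235} \left(- \frac{1}{34954}\right) \left(-6992304\right)} = \frac{1}{-944026 + \frac{42726473592}{4107095}} = \frac{1}{- \frac{3834477990878}{4107095}} = - \frac{4107095}{3834477990878}$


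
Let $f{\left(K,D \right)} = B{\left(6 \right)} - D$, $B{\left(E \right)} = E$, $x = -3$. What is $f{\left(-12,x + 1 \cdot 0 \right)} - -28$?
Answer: $37$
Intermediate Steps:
$f{\left(K,D \right)} = 6 - D$
$f{\left(-12,x + 1 \cdot 0 \right)} - -28 = \left(6 - \left(-3 + 1 \cdot 0\right)\right) - -28 = \left(6 - \left(-3 + 0\right)\right) + 28 = \left(6 - -3\right) + 28 = \left(6 + 3\right) + 28 = 9 + 28 = 37$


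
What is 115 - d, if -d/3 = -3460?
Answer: -10265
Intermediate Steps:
d = 10380 (d = -3*(-3460) = 10380)
115 - d = 115 - 1*10380 = 115 - 10380 = -10265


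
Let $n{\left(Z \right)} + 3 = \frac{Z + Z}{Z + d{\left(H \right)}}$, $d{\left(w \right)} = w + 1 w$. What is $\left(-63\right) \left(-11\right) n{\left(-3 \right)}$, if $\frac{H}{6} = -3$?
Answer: $- \frac{25641}{13} \approx -1972.4$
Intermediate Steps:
$H = -18$ ($H = 6 \left(-3\right) = -18$)
$d{\left(w \right)} = 2 w$ ($d{\left(w \right)} = w + w = 2 w$)
$n{\left(Z \right)} = -3 + \frac{2 Z}{-36 + Z}$ ($n{\left(Z \right)} = -3 + \frac{Z + Z}{Z + 2 \left(-18\right)} = -3 + \frac{2 Z}{Z - 36} = -3 + \frac{2 Z}{-36 + Z}$)
$\left(-63\right) \left(-11\right) n{\left(-3 \right)} = \left(-63\right) \left(-11\right) \frac{108 - -3}{-36 - 3} = 693 \frac{108 + 3}{-39} = 693 \left(\left(- \frac{1}{39}\right) 111\right) = 693 \left(- \frac{37}{13}\right) = - \frac{25641}{13}$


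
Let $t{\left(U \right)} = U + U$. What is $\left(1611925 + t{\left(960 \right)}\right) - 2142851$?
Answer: $-529006$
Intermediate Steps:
$t{\left(U \right)} = 2 U$
$\left(1611925 + t{\left(960 \right)}\right) - 2142851 = \left(1611925 + 2 \cdot 960\right) - 2142851 = \left(1611925 + 1920\right) - 2142851 = 1613845 - 2142851 = -529006$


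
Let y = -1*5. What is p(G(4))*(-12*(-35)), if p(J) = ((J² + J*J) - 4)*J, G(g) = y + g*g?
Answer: 1099560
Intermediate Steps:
y = -5
G(g) = -5 + g² (G(g) = -5 + g*g = -5 + g²)
p(J) = J*(-4 + 2*J²) (p(J) = ((J² + J²) - 4)*J = (2*J² - 4)*J = (-4 + 2*J²)*J = J*(-4 + 2*J²))
p(G(4))*(-12*(-35)) = (2*(-5 + 4²)*(-2 + (-5 + 4²)²))*(-12*(-35)) = (2*(-5 + 16)*(-2 + (-5 + 16)²))*420 = (2*11*(-2 + 11²))*420 = (2*11*(-2 + 121))*420 = (2*11*119)*420 = 2618*420 = 1099560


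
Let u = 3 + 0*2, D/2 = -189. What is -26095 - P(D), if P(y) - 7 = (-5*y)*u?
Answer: -31772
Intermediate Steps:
D = -378 (D = 2*(-189) = -378)
u = 3 (u = 3 + 0 = 3)
P(y) = 7 - 15*y (P(y) = 7 - 5*y*3 = 7 - 15*y)
-26095 - P(D) = -26095 - (7 - 15*(-378)) = -26095 - (7 + 5670) = -26095 - 1*5677 = -26095 - 5677 = -31772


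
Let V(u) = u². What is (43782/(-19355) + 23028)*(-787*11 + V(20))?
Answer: -3679840695606/19355 ≈ -1.9012e+8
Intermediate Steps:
(43782/(-19355) + 23028)*(-787*11 + V(20)) = (43782/(-19355) + 23028)*(-787*11 + 20²) = (43782*(-1/19355) + 23028)*(-8657 + 400) = (-43782/19355 + 23028)*(-8257) = (445663158/19355)*(-8257) = -3679840695606/19355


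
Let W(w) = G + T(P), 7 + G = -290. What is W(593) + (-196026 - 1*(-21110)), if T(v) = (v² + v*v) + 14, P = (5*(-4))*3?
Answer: -167999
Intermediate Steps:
G = -297 (G = -7 - 290 = -297)
P = -60 (P = -20*3 = -60)
T(v) = 14 + 2*v² (T(v) = (v² + v²) + 14 = 2*v² + 14 = 14 + 2*v²)
W(w) = 6917 (W(w) = -297 + (14 + 2*(-60)²) = -297 + (14 + 2*3600) = -297 + (14 + 7200) = -297 + 7214 = 6917)
W(593) + (-196026 - 1*(-21110)) = 6917 + (-196026 - 1*(-21110)) = 6917 + (-196026 + 21110) = 6917 - 174916 = -167999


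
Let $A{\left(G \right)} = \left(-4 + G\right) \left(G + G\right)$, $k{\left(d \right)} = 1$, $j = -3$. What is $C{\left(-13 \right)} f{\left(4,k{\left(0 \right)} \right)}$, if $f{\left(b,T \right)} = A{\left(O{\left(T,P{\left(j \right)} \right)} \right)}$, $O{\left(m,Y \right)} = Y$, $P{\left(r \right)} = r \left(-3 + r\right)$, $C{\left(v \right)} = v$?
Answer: $-6552$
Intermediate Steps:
$A{\left(G \right)} = 2 G \left(-4 + G\right)$ ($A{\left(G \right)} = \left(-4 + G\right) 2 G = 2 G \left(-4 + G\right)$)
$f{\left(b,T \right)} = 504$ ($f{\left(b,T \right)} = 2 \left(- 3 \left(-3 - 3\right)\right) \left(-4 - 3 \left(-3 - 3\right)\right) = 2 \left(\left(-3\right) \left(-6\right)\right) \left(-4 - -18\right) = 2 \cdot 18 \left(-4 + 18\right) = 2 \cdot 18 \cdot 14 = 504$)
$C{\left(-13 \right)} f{\left(4,k{\left(0 \right)} \right)} = \left(-13\right) 504 = -6552$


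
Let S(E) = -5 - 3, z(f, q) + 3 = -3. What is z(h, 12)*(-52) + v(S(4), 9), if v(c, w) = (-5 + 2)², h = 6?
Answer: 321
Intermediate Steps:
z(f, q) = -6 (z(f, q) = -3 - 3 = -6)
S(E) = -8
v(c, w) = 9 (v(c, w) = (-3)² = 9)
z(h, 12)*(-52) + v(S(4), 9) = -6*(-52) + 9 = 312 + 9 = 321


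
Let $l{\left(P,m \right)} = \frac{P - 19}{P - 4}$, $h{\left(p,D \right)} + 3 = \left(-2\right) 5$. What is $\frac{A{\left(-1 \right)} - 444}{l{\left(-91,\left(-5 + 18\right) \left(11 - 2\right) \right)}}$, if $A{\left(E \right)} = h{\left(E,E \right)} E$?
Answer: $- \frac{8189}{22} \approx -372.23$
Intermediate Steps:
$h{\left(p,D \right)} = -13$ ($h{\left(p,D \right)} = -3 - 10 = -13$)
$l{\left(P,m \right)} = \frac{-19 + P}{-4 + P}$
$A{\left(E \right)} = - 13 E$
$\frac{A{\left(-1 \right)} - 444}{l{\left(-91,\left(-5 + 18\right) \left(11 - 2\right) \right)}} = \frac{\left(-13\right) \left(-1\right) - 444}{\frac{1}{-4 - 91} \left(-19 - 91\right)} = \frac{13 - 444}{\frac{1}{-95} \left(-110\right)} = - \frac{431}{\left(- \frac{1}{95}\right) \left(-110\right)} = - \frac{431}{\frac{22}{19}} = \left(-431\right) \frac{19}{22} = - \frac{8189}{22}$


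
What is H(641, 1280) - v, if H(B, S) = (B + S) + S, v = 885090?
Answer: -881889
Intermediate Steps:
H(B, S) = B + 2*S
H(641, 1280) - v = (641 + 2*1280) - 1*885090 = (641 + 2560) - 885090 = 3201 - 885090 = -881889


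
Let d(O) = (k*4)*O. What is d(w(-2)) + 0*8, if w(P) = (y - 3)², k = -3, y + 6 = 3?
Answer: -432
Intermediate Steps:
y = -3 (y = -6 + 3 = -3)
w(P) = 36 (w(P) = (-3 - 3)² = (-6)² = 36)
d(O) = -12*O (d(O) = (-3*4)*O = -12*O)
d(w(-2)) + 0*8 = -12*36 + 0*8 = -432 + 0 = -432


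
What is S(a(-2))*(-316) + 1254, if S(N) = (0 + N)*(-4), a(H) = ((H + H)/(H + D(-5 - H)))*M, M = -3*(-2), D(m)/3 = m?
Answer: 44130/11 ≈ 4011.8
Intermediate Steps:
D(m) = 3*m
M = 6
a(H) = 12*H/(-15 - 2*H) (a(H) = ((H + H)/(H + 3*(-5 - H)))*6 = ((2*H)/(H + (-15 - 3*H)))*6 = ((2*H)/(-15 - 2*H))*6 = (2*H/(-15 - 2*H))*6 = 12*H/(-15 - 2*H))
S(N) = -4*N (S(N) = N*(-4) = -4*N)
S(a(-2))*(-316) + 1254 = -48*(-2)/(-15 - 2*(-2))*(-316) + 1254 = -48*(-2)/(-15 + 4)*(-316) + 1254 = -48*(-2)/(-11)*(-316) + 1254 = -48*(-2)*(-1)/11*(-316) + 1254 = -4*24/11*(-316) + 1254 = -96/11*(-316) + 1254 = 30336/11 + 1254 = 44130/11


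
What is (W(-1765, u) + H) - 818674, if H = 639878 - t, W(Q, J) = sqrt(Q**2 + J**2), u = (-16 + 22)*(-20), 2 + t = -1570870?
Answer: 1392076 + 5*sqrt(125185) ≈ 1.3938e+6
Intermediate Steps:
t = -1570872 (t = -2 - 1570870 = -1570872)
u = -120 (u = 6*(-20) = -120)
W(Q, J) = sqrt(J**2 + Q**2)
H = 2210750 (H = 639878 - 1*(-1570872) = 639878 + 1570872 = 2210750)
(W(-1765, u) + H) - 818674 = (sqrt((-120)**2 + (-1765)**2) + 2210750) - 818674 = (sqrt(14400 + 3115225) + 2210750) - 818674 = (sqrt(3129625) + 2210750) - 818674 = (5*sqrt(125185) + 2210750) - 818674 = (2210750 + 5*sqrt(125185)) - 818674 = 1392076 + 5*sqrt(125185)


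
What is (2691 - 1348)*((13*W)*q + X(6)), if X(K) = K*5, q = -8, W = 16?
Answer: -2194462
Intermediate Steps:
X(K) = 5*K
(2691 - 1348)*((13*W)*q + X(6)) = (2691 - 1348)*((13*16)*(-8) + 5*6) = 1343*(208*(-8) + 30) = 1343*(-1664 + 30) = 1343*(-1634) = -2194462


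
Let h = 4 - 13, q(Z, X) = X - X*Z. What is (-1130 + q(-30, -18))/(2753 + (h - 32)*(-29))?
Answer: -844/1971 ≈ -0.42821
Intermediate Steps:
q(Z, X) = X - X*Z
h = -9
(-1130 + q(-30, -18))/(2753 + (h - 32)*(-29)) = (-1130 - 18*(1 - 1*(-30)))/(2753 + (-9 - 32)*(-29)) = (-1130 - 18*(1 + 30))/(2753 - 41*(-29)) = (-1130 - 18*31)/(2753 + 1189) = (-1130 - 558)/3942 = -1688*1/3942 = -844/1971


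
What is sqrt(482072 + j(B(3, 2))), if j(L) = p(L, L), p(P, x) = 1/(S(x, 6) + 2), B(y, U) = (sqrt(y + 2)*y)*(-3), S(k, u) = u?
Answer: sqrt(7713154)/4 ≈ 694.31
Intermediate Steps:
B(y, U) = -3*y*sqrt(2 + y) (B(y, U) = (sqrt(2 + y)*y)*(-3) = (y*sqrt(2 + y))*(-3) = -3*y*sqrt(2 + y))
p(P, x) = 1/8 (p(P, x) = 1/(6 + 2) = 1/8)
j(L) = 1/8
sqrt(482072 + j(B(3, 2))) = sqrt(482072 + 1/8) = sqrt(3856577/8) = sqrt(7713154)/4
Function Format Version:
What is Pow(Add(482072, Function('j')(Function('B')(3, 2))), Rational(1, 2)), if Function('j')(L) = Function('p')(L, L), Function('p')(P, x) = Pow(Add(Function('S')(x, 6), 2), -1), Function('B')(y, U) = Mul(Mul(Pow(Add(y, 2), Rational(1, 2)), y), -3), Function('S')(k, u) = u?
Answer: Mul(Rational(1, 4), Pow(7713154, Rational(1, 2))) ≈ 694.31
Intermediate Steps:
Function('B')(y, U) = Mul(-3, y, Pow(Add(2, y), Rational(1, 2))) (Function('B')(y, U) = Mul(Mul(Pow(Add(2, y), Rational(1, 2)), y), -3) = Mul(Mul(y, Pow(Add(2, y), Rational(1, 2))), -3) = Mul(-3, y, Pow(Add(2, y), Rational(1, 2))))
Function('p')(P, x) = Rational(1, 8) (Function('p')(P, x) = Pow(Add(6, 2), -1) = Pow(8, -1) = Rational(1, 8))
Function('j')(L) = Rational(1, 8)
Pow(Add(482072, Function('j')(Function('B')(3, 2))), Rational(1, 2)) = Pow(Add(482072, Rational(1, 8)), Rational(1, 2)) = Pow(Rational(3856577, 8), Rational(1, 2)) = Mul(Rational(1, 4), Pow(7713154, Rational(1, 2)))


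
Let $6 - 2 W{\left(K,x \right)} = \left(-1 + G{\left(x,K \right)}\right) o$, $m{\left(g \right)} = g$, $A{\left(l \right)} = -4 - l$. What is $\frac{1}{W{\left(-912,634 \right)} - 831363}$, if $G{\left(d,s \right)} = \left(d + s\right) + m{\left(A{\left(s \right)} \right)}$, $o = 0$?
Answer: $- \frac{1}{831360} \approx -1.2028 \cdot 10^{-6}$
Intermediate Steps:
$G{\left(d,s \right)} = -4 + d$ ($G{\left(d,s \right)} = \left(d + s\right) - \left(4 + s\right) = -4 + d$)
$W{\left(K,x \right)} = 3$ ($W{\left(K,x \right)} = 3 - \frac{\left(-1 + \left(-4 + x\right)\right) 0}{2} = 3 - \frac{\left(-5 + x\right) 0}{2} = 3 - 0 = 3 + 0 = 3$)
$\frac{1}{W{\left(-912,634 \right)} - 831363} = \frac{1}{3 - 831363} = \frac{1}{-831360} = - \frac{1}{831360}$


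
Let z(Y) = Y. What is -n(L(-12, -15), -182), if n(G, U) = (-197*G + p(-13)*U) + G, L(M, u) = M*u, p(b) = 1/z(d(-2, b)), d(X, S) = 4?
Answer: 70651/2 ≈ 35326.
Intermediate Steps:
p(b) = 1/4
n(G, U) = -196*G + U/4 (n(G, U) = (-197*G + U/4) + G = -196*G + U/4)
-n(L(-12, -15), -182) = -(-(-2352)*(-15) + (1/4)*(-182)) = -(-196*180 - 91/2) = -(-35280 - 91/2) = -1*(-70651/2) = 70651/2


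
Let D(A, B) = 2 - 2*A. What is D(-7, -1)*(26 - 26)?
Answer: 0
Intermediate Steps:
D(A, B) = 2 - 2*A
D(-7, -1)*(26 - 26) = (2 - 2*(-7))*(26 - 26) = (2 + 14)*0 = 16*0 = 0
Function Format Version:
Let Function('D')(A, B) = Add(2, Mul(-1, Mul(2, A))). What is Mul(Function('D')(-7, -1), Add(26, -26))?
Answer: 0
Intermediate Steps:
Function('D')(A, B) = Add(2, Mul(-2, A))
Mul(Function('D')(-7, -1), Add(26, -26)) = Mul(Add(2, Mul(-2, -7)), Add(26, -26)) = Mul(Add(2, 14), 0) = Mul(16, 0) = 0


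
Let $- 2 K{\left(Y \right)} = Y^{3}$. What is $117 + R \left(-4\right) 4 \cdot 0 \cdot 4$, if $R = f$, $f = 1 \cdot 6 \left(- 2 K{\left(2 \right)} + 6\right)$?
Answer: $117$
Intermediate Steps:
$K{\left(Y \right)} = - \frac{Y^{3}}{2}$
$f = 84$ ($f = 1 \cdot 6 \left(- 2 \left(- \frac{2^{3}}{2}\right) + 6\right) = 6 \left(- 2 \left(\left(- \frac{1}{2}\right) 8\right) + 6\right) = 6 \left(\left(-2\right) \left(-4\right) + 6\right) = 6 \left(8 + 6\right) = 6 \cdot 14 = 84$)
$R = 84$
$117 + R \left(-4\right) 4 \cdot 0 \cdot 4 = 117 + 84 \left(-4\right) 4 \cdot 0 \cdot 4 = 117 - 336 \cdot 0 \cdot 4 = 117 - 0 = 117 + 0 = 117$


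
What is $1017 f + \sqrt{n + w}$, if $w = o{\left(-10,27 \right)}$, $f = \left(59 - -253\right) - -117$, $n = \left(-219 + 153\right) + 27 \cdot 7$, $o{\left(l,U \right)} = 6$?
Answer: $436293 + \sqrt{129} \approx 4.363 \cdot 10^{5}$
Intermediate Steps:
$n = 123$ ($n = -66 + 189 = 123$)
$f = 429$ ($f = \left(59 + 253\right) + 117 = 312 + 117 = 429$)
$w = 6$
$1017 f + \sqrt{n + w} = 1017 \cdot 429 + \sqrt{123 + 6} = 436293 + \sqrt{129}$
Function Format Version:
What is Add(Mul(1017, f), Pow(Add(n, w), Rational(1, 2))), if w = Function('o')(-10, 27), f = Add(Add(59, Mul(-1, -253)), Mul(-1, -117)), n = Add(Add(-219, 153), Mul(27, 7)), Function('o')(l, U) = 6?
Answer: Add(436293, Pow(129, Rational(1, 2))) ≈ 4.3630e+5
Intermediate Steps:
n = 123 (n = Add(-66, 189) = 123)
f = 429 (f = Add(Add(59, 253), 117) = Add(312, 117) = 429)
w = 6
Add(Mul(1017, f), Pow(Add(n, w), Rational(1, 2))) = Add(Mul(1017, 429), Pow(Add(123, 6), Rational(1, 2))) = Add(436293, Pow(129, Rational(1, 2)))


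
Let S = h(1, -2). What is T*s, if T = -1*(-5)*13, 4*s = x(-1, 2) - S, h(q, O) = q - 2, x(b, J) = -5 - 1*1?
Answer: -325/4 ≈ -81.250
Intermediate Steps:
x(b, J) = -6 (x(b, J) = -5 - 1 = -6)
h(q, O) = -2 + q
S = -1 (S = -2 + 1 = -1)
s = -5/4 (s = (-6 - 1*(-1))/4 = (-6 + 1)/4 = (1/4)*(-5) = -5/4 ≈ -1.2500)
T = 65 (T = 5*13 = 65)
T*s = 65*(-5/4) = -325/4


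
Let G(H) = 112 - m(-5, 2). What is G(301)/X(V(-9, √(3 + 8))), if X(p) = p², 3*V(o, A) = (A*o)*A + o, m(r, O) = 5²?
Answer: 29/432 ≈ 0.067130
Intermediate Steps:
m(r, O) = 25
V(o, A) = o/3 + o*A²/3 (V(o, A) = ((A*o)*A + o)/3 = (o*A² + o)/3 = (o + o*A²)/3 = o/3 + o*A²/3)
G(H) = 87 (G(H) = 112 - 1*25 = 112 - 25 = 87)
G(301)/X(V(-9, √(3 + 8))) = 87/(((⅓)*(-9)*(1 + (√(3 + 8))²))²) = 87/(((⅓)*(-9)*(1 + (√11)²))²) = 87/(((⅓)*(-9)*(1 + 11))²) = 87/(((⅓)*(-9)*12)²) = 87/((-36)²) = 87/1296 = 87*(1/1296) = 29/432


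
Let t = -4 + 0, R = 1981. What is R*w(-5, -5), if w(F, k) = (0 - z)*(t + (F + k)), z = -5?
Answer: -138670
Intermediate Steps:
t = -4
w(F, k) = -20 + 5*F + 5*k (w(F, k) = (0 - 1*(-5))*(-4 + (F + k)) = (0 + 5)*(-4 + F + k) = 5*(-4 + F + k) = -20 + 5*F + 5*k)
R*w(-5, -5) = 1981*(-20 + 5*(-5) + 5*(-5)) = 1981*(-20 - 25 - 25) = 1981*(-70) = -138670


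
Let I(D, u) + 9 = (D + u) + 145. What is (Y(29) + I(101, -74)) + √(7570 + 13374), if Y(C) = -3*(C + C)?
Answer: -11 + 4*√1309 ≈ 133.72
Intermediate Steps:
I(D, u) = 136 + D + u (I(D, u) = -9 + ((D + u) + 145) = -9 + (145 + D + u) = 136 + D + u)
Y(C) = -6*C
(Y(29) + I(101, -74)) + √(7570 + 13374) = (-6*29 + (136 + 101 - 74)) + √(7570 + 13374) = (-174 + 163) + √20944 = -11 + 4*√1309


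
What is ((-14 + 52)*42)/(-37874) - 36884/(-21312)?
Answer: 170366333/100896336 ≈ 1.6885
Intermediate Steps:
((-14 + 52)*42)/(-37874) - 36884/(-21312) = (38*42)*(-1/37874) - 36884*(-1/21312) = 1596*(-1/37874) + 9221/5328 = -798/18937 + 9221/5328 = 170366333/100896336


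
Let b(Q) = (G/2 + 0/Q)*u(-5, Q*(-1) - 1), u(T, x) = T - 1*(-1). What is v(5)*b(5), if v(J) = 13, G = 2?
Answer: -52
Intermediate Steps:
u(T, x) = 1 + T (u(T, x) = T + 1 = 1 + T)
b(Q) = -4 (b(Q) = (2/2 + 0/Q)*(1 - 5) = (2*(1/2) + 0)*(-4) = (1 + 0)*(-4) = 1*(-4) = -4)
v(5)*b(5) = 13*(-4) = -52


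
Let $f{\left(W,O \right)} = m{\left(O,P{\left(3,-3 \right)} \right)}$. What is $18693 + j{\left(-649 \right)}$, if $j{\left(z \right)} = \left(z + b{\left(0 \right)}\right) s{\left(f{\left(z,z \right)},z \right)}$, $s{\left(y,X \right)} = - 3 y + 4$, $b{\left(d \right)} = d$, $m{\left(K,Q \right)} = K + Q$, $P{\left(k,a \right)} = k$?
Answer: $-1241665$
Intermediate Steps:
$f{\left(W,O \right)} = 3 + O$ ($f{\left(W,O \right)} = O + 3 = 3 + O$)
$s{\left(y,X \right)} = 4 - 3 y$
$j{\left(z \right)} = z \left(-5 - 3 z\right)$ ($j{\left(z \right)} = \left(z + 0\right) \left(4 - 3 \left(3 + z\right)\right) = z \left(4 - \left(9 + 3 z\right)\right) = z \left(-5 - 3 z\right)$)
$18693 + j{\left(-649 \right)} = 18693 - - 649 \left(5 + 3 \left(-649\right)\right) = 18693 - - 649 \left(5 - 1947\right) = 18693 - \left(-649\right) \left(-1942\right) = 18693 - 1260358 = -1241665$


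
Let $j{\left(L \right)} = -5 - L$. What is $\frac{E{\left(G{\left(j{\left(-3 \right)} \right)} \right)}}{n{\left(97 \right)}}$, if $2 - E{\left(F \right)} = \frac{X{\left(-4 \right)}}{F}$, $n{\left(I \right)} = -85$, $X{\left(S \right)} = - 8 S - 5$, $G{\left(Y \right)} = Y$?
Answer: $- \frac{31}{170} \approx -0.18235$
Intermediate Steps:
$X{\left(S \right)} = -5 - 8 S$
$E{\left(F \right)} = 2 - \frac{27}{F}$ ($E{\left(F \right)} = 2 - \frac{-5 - -32}{F} = 2 - \frac{-5 + 32}{F} = 2 - \frac{27}{F}$)
$\frac{E{\left(G{\left(j{\left(-3 \right)} \right)} \right)}}{n{\left(97 \right)}} = \frac{2 - \frac{27}{-5 - -3}}{-85} = \left(2 - \frac{27}{-5 + 3}\right) \left(- \frac{1}{85}\right) = \left(2 - \frac{27}{-2}\right) \left(- \frac{1}{85}\right) = \left(2 - - \frac{27}{2}\right) \left(- \frac{1}{85}\right) = \left(2 + \frac{27}{2}\right) \left(- \frac{1}{85}\right) = \frac{31}{2} \left(- \frac{1}{85}\right) = - \frac{31}{170}$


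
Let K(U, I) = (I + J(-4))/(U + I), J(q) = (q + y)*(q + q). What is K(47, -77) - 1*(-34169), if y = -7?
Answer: 1025059/30 ≈ 34169.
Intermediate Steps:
J(q) = 2*q*(-7 + q) (J(q) = (q - 7)*(q + q) = (-7 + q)*(2*q) = 2*q*(-7 + q))
K(U, I) = (88 + I)/(I + U) (K(U, I) = (I + 2*(-4)*(-7 - 4))/(U + I) = (I + 2*(-4)*(-11))/(I + U) = (I + 88)/(I + U) = (88 + I)/(I + U))
K(47, -77) - 1*(-34169) = (88 - 77)/(-77 + 47) - 1*(-34169) = 11/(-30) + 34169 = -1/30*11 + 34169 = -11/30 + 34169 = 1025059/30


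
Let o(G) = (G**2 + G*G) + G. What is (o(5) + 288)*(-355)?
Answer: -121765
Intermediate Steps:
o(G) = G + 2*G**2 (o(G) = (G**2 + G**2) + G = 2*G**2 + G = G + 2*G**2)
(o(5) + 288)*(-355) = (5*(1 + 2*5) + 288)*(-355) = (5*(1 + 10) + 288)*(-355) = (5*11 + 288)*(-355) = (55 + 288)*(-355) = 343*(-355) = -121765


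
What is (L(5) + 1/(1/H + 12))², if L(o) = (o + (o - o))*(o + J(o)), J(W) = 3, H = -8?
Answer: 14500864/9025 ≈ 1606.7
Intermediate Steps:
L(o) = o*(3 + o) (L(o) = (o + (o - o))*(o + 3) = (o + 0)*(3 + o) = o*(3 + o))
(L(5) + 1/(1/H + 12))² = (5*(3 + 5) + 1/(1/(-8) + 12))² = (5*8 + 1/(-⅛ + 12))² = (40 + 1/(95/8))² = (40 + 8/95)² = (3808/95)² = 14500864/9025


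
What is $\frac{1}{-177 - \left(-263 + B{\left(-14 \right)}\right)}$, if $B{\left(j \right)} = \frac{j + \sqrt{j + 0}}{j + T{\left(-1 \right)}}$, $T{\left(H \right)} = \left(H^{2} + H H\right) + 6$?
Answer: $\frac{502}{42003} - \frac{i \sqrt{14}}{42003} \approx 0.011952 - 8.9081 \cdot 10^{-5} i$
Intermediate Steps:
$T{\left(H \right)} = 6 + 2 H^{2}$ ($T{\left(H \right)} = \left(H^{2} + H^{2}\right) + 6 = 2 H^{2} + 6 = 6 + 2 H^{2}$)
$B{\left(j \right)} = \frac{j + \sqrt{j}}{8 + j}$ ($B{\left(j \right)} = \frac{j + \sqrt{j + 0}}{j + \left(6 + 2 \left(-1\right)^{2}\right)} = \frac{j + \sqrt{j}}{j + \left(6 + 2 \cdot 1\right)} = \frac{j + \sqrt{j}}{j + \left(6 + 2\right)} = \frac{j + \sqrt{j}}{j + 8} = \frac{j + \sqrt{j}}{8 + j}$)
$\frac{1}{-177 - \left(-263 + B{\left(-14 \right)}\right)} = \frac{1}{-177 + \left(263 - \frac{-14 + \sqrt{-14}}{8 - 14}\right)} = \frac{1}{-177 + \left(263 - \frac{-14 + i \sqrt{14}}{-6}\right)} = \frac{1}{-177 + \left(263 - - \frac{-14 + i \sqrt{14}}{6}\right)} = \frac{1}{-177 + \left(263 - \left(\frac{7}{3} - \frac{i \sqrt{14}}{6}\right)\right)} = \frac{1}{-177 + \left(\frac{782}{3} + \frac{i \sqrt{14}}{6}\right)} = \frac{1}{\frac{251}{3} + \frac{i \sqrt{14}}{6}}$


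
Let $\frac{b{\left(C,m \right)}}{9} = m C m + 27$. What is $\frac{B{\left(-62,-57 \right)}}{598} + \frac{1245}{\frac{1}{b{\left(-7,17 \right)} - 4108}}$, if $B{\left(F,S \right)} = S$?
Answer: $- \frac{16432824777}{598} \approx -2.748 \cdot 10^{7}$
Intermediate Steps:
$b{\left(C,m \right)} = 243 + 9 C m^{2}$ ($b{\left(C,m \right)} = 9 \left(m C m + 27\right) = 9 \left(C m m + 27\right) = 9 \left(C m^{2} + 27\right) = 9 \left(27 + C m^{2}\right) = 243 + 9 C m^{2}$)
$\frac{B{\left(-62,-57 \right)}}{598} + \frac{1245}{\frac{1}{b{\left(-7,17 \right)} - 4108}} = - \frac{57}{598} + \frac{1245}{\frac{1}{\left(243 + 9 \left(-7\right) 17^{2}\right) - 4108}} = \left(-57\right) \frac{1}{598} + \frac{1245}{\frac{1}{\left(243 + 9 \left(-7\right) 289\right) - 4108}} = - \frac{57}{598} + \frac{1245}{\frac{1}{\left(243 - 18207\right) - 4108}} = - \frac{57}{598} + \frac{1245}{\frac{1}{-17964 - 4108}} = - \frac{57}{598} + \frac{1245}{\frac{1}{-22072}} = - \frac{57}{598} + \frac{1245}{- \frac{1}{22072}} = - \frac{57}{598} + 1245 \left(-22072\right) = - \frac{57}{598} - 27479640 = - \frac{16432824777}{598}$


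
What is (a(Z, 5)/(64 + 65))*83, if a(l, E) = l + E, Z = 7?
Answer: 332/43 ≈ 7.7209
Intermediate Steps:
a(l, E) = E + l
(a(Z, 5)/(64 + 65))*83 = ((5 + 7)/(64 + 65))*83 = (12/129)*83 = ((1/129)*12)*83 = (4/43)*83 = 332/43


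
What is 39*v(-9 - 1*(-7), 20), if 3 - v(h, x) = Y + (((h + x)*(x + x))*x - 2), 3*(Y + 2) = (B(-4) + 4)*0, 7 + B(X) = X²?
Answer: -561327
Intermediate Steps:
B(X) = -7 + X²
Y = -2 (Y = -2 + (((-7 + (-4)²) + 4)*0)/3 = -2 + (((-7 + 16) + 4)*0)/3 = -2 + ((9 + 4)*0)/3 = -2 + (13*0)/3 = -2 + (⅓)*0 = -2 + 0 = -2)
v(h, x) = 7 - 2*x²*(h + x) (v(h, x) = 3 - (-2 + (((h + x)*(x + x))*x - 2)) = 3 - (-2 + (((h + x)*(2*x))*x - 2)) = 3 - (-2 + ((2*x*(h + x))*x - 2)) = 3 - (-2 + (2*x²*(h + x) - 2)) = 3 - (-2 + (-2 + 2*x²*(h + x))) = 3 - (-4 + 2*x²*(h + x)) = 3 + (4 - 2*x²*(h + x)) = 7 - 2*x²*(h + x))
39*v(-9 - 1*(-7), 20) = 39*(7 - 2*20³ - 2*(-9 - 1*(-7))*20²) = 39*(7 - 2*8000 - 2*(-9 + 7)*400) = 39*(7 - 16000 - 2*(-2)*400) = 39*(7 - 16000 + 1600) = 39*(-14393) = -561327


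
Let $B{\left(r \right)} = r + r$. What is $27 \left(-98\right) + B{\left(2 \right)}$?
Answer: $-2642$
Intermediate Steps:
$B{\left(r \right)} = 2 r$
$27 \left(-98\right) + B{\left(2 \right)} = 27 \left(-98\right) + 2 \cdot 2 = -2646 + 4 = -2642$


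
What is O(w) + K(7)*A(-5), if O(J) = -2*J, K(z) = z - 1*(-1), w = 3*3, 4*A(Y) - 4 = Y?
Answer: -20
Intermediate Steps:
A(Y) = 1 + Y/4
w = 9
K(z) = 1 + z (K(z) = z + 1 = 1 + z)
O(w) + K(7)*A(-5) = -2*9 + (1 + 7)*(1 + (¼)*(-5)) = -18 + 8*(1 - 5/4) = -18 + 8*(-¼) = -18 - 2 = -20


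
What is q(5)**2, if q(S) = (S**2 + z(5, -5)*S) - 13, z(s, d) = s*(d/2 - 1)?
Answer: 22801/4 ≈ 5700.3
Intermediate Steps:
z(s, d) = s*(-1 + d/2) (z(s, d) = s*(d*(1/2) - 1) = s*(d/2 - 1) = s*(-1 + d/2))
q(S) = -13 + S**2 - 35*S/2 (q(S) = (S**2 + ((1/2)*5*(-2 - 5))*S) - 13 = (S**2 + ((1/2)*5*(-7))*S) - 13 = (S**2 - 35*S/2) - 13 = -13 + S**2 - 35*S/2)
q(5)**2 = (-13 + 5**2 - 35/2*5)**2 = (-13 + 25 - 175/2)**2 = (-151/2)**2 = 22801/4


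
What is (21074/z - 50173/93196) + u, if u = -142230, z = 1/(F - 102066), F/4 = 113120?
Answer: 688204222259403/93196 ≈ 7.3845e+9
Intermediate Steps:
F = 452480 (F = 4*113120 = 452480)
z = 1/350414 (z = 1/(452480 - 102066) = 1/350414 ≈ 2.8538e-6)
(21074/z - 50173/93196) + u = (21074/(1/350414) - 50173/93196) - 142230 = (21074*350414 - 50173*1/93196) - 142230 = (7384624636 - 50173/93196) - 142230 = 688217477526483/93196 - 142230 = 688204222259403/93196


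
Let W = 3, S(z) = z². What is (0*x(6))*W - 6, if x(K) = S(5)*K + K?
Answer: -6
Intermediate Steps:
x(K) = 26*K (x(K) = 5²*K + K = 25*K + K = 26*K)
(0*x(6))*W - 6 = (0*(26*6))*3 - 6 = (0*156)*3 - 6 = 0*3 - 6 = 0 - 6 = -6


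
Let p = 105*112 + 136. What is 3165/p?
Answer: 3165/11896 ≈ 0.26606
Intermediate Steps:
p = 11896 (p = 11760 + 136 = 11896)
3165/p = 3165/11896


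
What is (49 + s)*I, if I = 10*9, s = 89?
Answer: 12420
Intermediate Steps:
I = 90
(49 + s)*I = (49 + 89)*90 = 138*90 = 12420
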